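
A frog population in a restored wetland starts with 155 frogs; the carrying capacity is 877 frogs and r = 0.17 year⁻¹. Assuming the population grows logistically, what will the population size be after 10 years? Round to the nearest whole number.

474 frogs

A = (K − N₀)/N₀ = (877 − 155)/155 = 4.6581.
N(t) = K/(1 + A·e^(−rt)) = 877/(1 + 4.6581×e^(−0.17×10)).
e^(−1.7) = 0.18268; denominator = 1 + 4.6581×0.18268 = 1.851.
N = 877/1.851 = 473.81.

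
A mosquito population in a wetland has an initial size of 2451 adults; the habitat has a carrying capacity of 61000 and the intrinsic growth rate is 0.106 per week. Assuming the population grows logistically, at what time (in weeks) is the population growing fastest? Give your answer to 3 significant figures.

Logistic growth is fastest at N = K/2 = 30500.
A = (K − N₀)/N₀ = 23.888. Set K/(1 + A·e^(−rt)) = K/2 → A·e^(−rt) = 1.
e^(−0.106t) = 1/23.888 = 0.0418624, so t = ln(23.888)/0.106 = 3.1734/0.106 = 29.937.

29.9 weeks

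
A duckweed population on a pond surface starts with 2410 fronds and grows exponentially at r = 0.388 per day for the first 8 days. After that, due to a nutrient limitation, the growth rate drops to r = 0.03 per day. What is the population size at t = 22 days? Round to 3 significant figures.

Phase 1: N(8) = 2410·e^(0.388×8) = 2410·e^3.104 = 53711.5.
Phase 2 runs for 22 − 8 = 14 days at r = 0.03.
N(22) = 53711.5·e^(0.03×14) = 53711.5·e^0.42 = 81746.8.

81700 fronds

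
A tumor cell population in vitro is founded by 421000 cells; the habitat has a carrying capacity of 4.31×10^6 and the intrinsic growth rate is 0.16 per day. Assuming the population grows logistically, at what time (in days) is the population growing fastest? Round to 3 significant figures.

13.9 days

Logistic growth is fastest at N = K/2 = 2.155×10^6.
A = (K − N₀)/N₀ = 9.2375. Set K/(1 + A·e^(−rt)) = K/2 → A·e^(−rt) = 1.
e^(−0.16t) = 1/9.2375 = 0.108254, so t = ln(9.2375)/0.16 = 2.2233/0.16 = 13.895.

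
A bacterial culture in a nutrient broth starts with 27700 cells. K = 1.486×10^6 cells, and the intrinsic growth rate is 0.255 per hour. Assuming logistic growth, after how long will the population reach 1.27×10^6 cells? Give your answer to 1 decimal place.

A = (K − N₀)/N₀ = (1.486×10^6 − 27700)/27700 = 52.646.
Solve 1.486×10^6/(1 + 52.646·e^(−0.255t)) = 1.27×10^6: 1 + 52.646·e^(−0.255t) = 1.1701, so e^(−0.255t) = 0.0032306.
−0.255·t = ln(0.0032306) = -5.7351, so t = 5.7351/0.255 = 22.491.

22.5 hours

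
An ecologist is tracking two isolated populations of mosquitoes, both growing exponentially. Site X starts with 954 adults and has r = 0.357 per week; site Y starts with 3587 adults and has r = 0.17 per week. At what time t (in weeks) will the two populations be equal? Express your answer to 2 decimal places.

Set 954·e^(0.357t) = 3587·e^(0.17t).
e^((0.357 − 0.17)t) = 3587/954 → e^(0.187·t) = 3.76.
0.187·t = ln(3.76) = 1.3244, so t = 1.3244/0.187 = 7.0824.

7.08 weeks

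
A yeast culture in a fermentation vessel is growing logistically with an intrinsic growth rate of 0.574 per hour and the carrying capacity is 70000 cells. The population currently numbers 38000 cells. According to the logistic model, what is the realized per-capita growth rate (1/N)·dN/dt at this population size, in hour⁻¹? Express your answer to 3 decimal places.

0.262 per hour

(1/N)·dN/dt = r(1 − N/K) = 0.574 × (1 − 38000/70000).
= 0.574 × 0.45714 = 0.2624.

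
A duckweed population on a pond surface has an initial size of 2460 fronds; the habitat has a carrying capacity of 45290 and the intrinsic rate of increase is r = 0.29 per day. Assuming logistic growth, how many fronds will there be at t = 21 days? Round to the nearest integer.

43571 fronds

A = (K − N₀)/N₀ = (45290 − 2460)/2460 = 17.411.
N(t) = K/(1 + A·e^(−rt)) = 45290/(1 + 17.411×e^(−0.29×21)).
e^(−6.09) = 0.0022654; denominator = 1 + 17.411×0.0022654 = 1.0394.
N = 45290/1.0394 = 43571.5.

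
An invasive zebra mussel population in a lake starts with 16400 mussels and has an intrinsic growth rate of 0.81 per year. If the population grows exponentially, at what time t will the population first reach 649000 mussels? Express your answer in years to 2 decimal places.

Set N₀·e^(rt) = 649000: e^(0.81·t) = 649000/16400 = 39.573.
0.81·t = ln(39.573) = 3.6782, so t = 3.6782/0.81 = 4.5409.

4.54 years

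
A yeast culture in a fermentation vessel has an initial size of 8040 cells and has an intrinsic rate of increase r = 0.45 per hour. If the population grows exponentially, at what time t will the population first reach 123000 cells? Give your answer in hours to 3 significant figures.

6.06 hours

Set N₀·e^(rt) = 123000: e^(0.45·t) = 123000/8040 = 15.299.
0.45·t = ln(15.299) = 2.7278, so t = 2.7278/0.45 = 6.0617.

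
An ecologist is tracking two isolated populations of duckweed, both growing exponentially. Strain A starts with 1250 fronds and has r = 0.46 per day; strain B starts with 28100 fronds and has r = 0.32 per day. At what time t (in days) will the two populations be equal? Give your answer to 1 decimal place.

22.2 days

Set 1250·e^(0.46t) = 28100·e^(0.32t).
e^((0.46 − 0.32)t) = 28100/1250 → e^(0.14·t) = 22.48.
0.14·t = ln(22.48) = 3.1126, so t = 3.1126/0.14 = 22.233.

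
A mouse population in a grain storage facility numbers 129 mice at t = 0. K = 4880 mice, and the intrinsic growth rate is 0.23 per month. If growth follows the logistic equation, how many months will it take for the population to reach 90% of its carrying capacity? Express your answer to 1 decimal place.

A = (K − N₀)/N₀ = (4880 − 129)/129 = 36.829.
Solve 4880/(1 + 36.829·e^(−0.23t)) = 4392: 1 + 36.829·e^(−0.23t) = 1.1111, so e^(−0.23t) = 0.00301691.
−0.23·t = ln(0.00301691) = -5.8035, so t = 5.8035/0.23 = 25.233.

25.2 months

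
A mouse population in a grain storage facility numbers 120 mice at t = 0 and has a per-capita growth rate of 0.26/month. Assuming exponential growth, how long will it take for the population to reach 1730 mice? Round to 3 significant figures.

10.3 months

Set N₀·e^(rt) = 1730: e^(0.26·t) = 1730/120 = 14.417.
0.26·t = ln(14.417) = 2.6684, so t = 2.6684/0.26 = 10.263.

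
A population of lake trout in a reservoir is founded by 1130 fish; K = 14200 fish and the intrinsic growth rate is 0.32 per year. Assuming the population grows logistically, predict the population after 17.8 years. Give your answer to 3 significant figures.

A = (K − N₀)/N₀ = (14200 − 1130)/1130 = 11.566.
N(t) = K/(1 + A·e^(−rt)) = 14200/(1 + 11.566×e^(−0.32×17.8)).
e^(−5.696) = 0.0033594; denominator = 1 + 11.566×0.0033594 = 1.0389.
N = 14200/1.0389 = 13668.9.

13700 fish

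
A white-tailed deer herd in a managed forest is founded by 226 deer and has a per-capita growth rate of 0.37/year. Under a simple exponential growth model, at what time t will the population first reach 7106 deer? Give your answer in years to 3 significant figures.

9.32 years

Set N₀·e^(rt) = 7106: e^(0.37·t) = 7106/226 = 31.442.
0.37·t = ln(31.442) = 3.4482, so t = 3.4482/0.37 = 9.3194.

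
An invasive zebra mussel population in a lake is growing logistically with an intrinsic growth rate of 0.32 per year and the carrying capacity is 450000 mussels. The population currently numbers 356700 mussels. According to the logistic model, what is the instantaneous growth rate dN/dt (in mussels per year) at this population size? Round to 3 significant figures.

dN/dt = rN(1 − N/K) = 0.32 × 356700 × (1 − 356700/450000).
1 − 356700/450000 = 0.20733; dN/dt = 0.32 × 356700 × 0.20733 = 23666.

23700 mussels per year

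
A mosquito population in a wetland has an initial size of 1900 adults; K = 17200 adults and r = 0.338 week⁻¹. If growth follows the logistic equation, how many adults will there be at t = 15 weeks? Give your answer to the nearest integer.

A = (K − N₀)/N₀ = (17200 − 1900)/1900 = 8.0526.
N(t) = K/(1 + A·e^(−rt)) = 17200/(1 + 8.0526×e^(−0.338×15)).
e^(−5.07) = 0.0062824; denominator = 1 + 8.0526×0.0062824 = 1.0506.
N = 17200/1.0506 = 16371.8.

16372 adults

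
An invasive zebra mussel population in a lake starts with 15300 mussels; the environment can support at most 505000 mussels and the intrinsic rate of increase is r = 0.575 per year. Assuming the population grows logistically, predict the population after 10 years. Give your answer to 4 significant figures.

A = (K − N₀)/N₀ = (505000 − 15300)/15300 = 32.007.
N(t) = K/(1 + A·e^(−rt)) = 505000/(1 + 32.007×e^(−0.575×10)).
e^(−5.75) = 0.0031828; denominator = 1 + 32.007×0.0031828 = 1.1019.
N = 505000/1.1019 = 458312.

458300 mussels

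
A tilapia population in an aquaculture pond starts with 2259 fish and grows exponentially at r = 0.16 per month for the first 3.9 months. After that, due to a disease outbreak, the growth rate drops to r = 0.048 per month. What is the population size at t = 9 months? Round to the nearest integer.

5386 fish

Phase 1: N(3.9) = 2259·e^(0.16×3.9) = 2259·e^0.624 = 4216.15.
Phase 2 runs for 9 − 3.9 = 5.1 months at r = 0.048.
N(9) = 4216.15·e^(0.048×5.1) = 4216.15·e^0.2448 = 5385.57.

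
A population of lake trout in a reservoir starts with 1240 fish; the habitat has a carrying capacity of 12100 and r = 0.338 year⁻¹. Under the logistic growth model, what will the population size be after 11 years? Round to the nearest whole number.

A = (K − N₀)/N₀ = (12100 − 1240)/1240 = 8.7581.
N(t) = K/(1 + A·e^(−rt)) = 12100/(1 + 8.7581×e^(−0.338×11)).
e^(−3.718) = 0.024282; denominator = 1 + 8.7581×0.024282 = 1.2127.
N = 12100/1.2127 = 9978.

9978 fish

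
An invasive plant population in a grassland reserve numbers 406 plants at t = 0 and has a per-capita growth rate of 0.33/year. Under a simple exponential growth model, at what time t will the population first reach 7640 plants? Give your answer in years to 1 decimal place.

8.9 years

Set N₀·e^(rt) = 7640: e^(0.33·t) = 7640/406 = 18.818.
0.33·t = ln(18.818) = 2.9348, so t = 2.9348/0.33 = 8.8933.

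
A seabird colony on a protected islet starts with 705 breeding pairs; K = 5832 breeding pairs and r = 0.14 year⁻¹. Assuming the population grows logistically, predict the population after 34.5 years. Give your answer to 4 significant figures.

A = (K − N₀)/N₀ = (5832 − 705)/705 = 7.2723.
N(t) = K/(1 + A·e^(−rt)) = 5832/(1 + 7.2723×e^(−0.14×34.5)).
e^(−4.83) = 0.0079865; denominator = 1 + 7.2723×0.0079865 = 1.0581.
N = 5832/1.0581 = 5511.87.

5512 breeding pairs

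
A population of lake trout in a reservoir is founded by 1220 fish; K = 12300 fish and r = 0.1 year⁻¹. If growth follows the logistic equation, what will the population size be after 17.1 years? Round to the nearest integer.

A = (K − N₀)/N₀ = (12300 − 1220)/1220 = 9.082.
N(t) = K/(1 + A·e^(−rt)) = 12300/(1 + 9.082×e^(−0.1×17.1)).
e^(−1.71) = 0.18087; denominator = 1 + 9.082×0.18087 = 2.6426.
N = 12300/2.6426 = 4654.48.

4654 fish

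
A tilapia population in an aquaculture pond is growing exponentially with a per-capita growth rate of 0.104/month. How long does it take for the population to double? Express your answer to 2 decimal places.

6.66 months

Doubling time t_d = ln(2)/r = 0.6931/0.104 = 6.6649.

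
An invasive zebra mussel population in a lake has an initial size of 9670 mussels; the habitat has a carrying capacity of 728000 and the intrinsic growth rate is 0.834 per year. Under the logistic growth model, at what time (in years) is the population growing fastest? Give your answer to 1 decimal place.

5.2 years

Logistic growth is fastest at N = K/2 = 364000.
A = (K − N₀)/N₀ = 74.284. Set K/(1 + A·e^(−rt)) = K/2 → A·e^(−rt) = 1.
e^(−0.834t) = 1/74.284 = 0.0134618, so t = ln(74.284)/0.834 = 4.3079/0.834 = 5.1653.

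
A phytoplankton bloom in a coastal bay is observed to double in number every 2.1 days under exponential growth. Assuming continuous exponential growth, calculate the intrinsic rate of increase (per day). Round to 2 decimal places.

0.33 per day

r = ln(2)/t_d = 0.6931/2.1 = 0.33007.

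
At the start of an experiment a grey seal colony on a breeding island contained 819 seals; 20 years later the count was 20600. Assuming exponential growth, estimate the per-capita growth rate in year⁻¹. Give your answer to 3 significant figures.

0.161 per year

From N(t) = N₀·e^(rt): e^(r·20) = 20600/819 = 25.153.
r·20 = ln(25.153) = 3.225, so r = 3.225/20 = 0.16125.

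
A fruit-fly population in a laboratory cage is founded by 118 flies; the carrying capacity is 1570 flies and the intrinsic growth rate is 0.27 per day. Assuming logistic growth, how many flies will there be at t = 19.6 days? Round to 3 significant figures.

1480 flies

A = (K − N₀)/N₀ = (1570 − 118)/118 = 12.305.
N(t) = K/(1 + A·e^(−rt)) = 1570/(1 + 12.305×e^(−0.27×19.6)).
e^(−5.292) = 0.0050317; denominator = 1 + 12.305×0.0050317 = 1.0619.
N = 1570/1.0619 = 1478.46.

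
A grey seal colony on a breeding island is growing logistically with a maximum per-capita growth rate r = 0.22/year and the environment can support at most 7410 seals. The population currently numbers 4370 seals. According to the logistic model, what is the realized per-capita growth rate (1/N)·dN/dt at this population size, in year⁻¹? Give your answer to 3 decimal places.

0.090 per year

(1/N)·dN/dt = r(1 − N/K) = 0.22 × (1 − 4370/7410).
= 0.22 × 0.41026 = 0.090256.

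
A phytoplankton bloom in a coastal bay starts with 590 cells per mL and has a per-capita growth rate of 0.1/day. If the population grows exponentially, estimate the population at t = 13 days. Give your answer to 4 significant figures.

2165 cells per mL

N(t) = N₀·e^(rt) = 590 × e^(0.1×13) = 590 × e^1.3.
e^1.3 ≈ 3.6693, so N ≈ 590 × 3.6693 = 2164.89.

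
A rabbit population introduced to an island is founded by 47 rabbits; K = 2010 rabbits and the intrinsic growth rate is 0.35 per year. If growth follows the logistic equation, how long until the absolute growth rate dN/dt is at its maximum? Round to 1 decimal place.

Logistic growth is fastest at N = K/2 = 1005.
A = (K − N₀)/N₀ = 41.766. Set K/(1 + A·e^(−rt)) = K/2 → A·e^(−rt) = 1.
e^(−0.35t) = 1/41.766 = 0.0239429, so t = ln(41.766)/0.35 = 3.7321/0.35 = 10.663.

10.7 years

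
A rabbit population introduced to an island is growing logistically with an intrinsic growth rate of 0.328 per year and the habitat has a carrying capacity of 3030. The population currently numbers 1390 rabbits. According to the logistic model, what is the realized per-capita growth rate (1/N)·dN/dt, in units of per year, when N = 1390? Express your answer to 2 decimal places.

(1/N)·dN/dt = r(1 − N/K) = 0.328 × (1 − 1390/3030).
= 0.328 × 0.54125 = 0.17753.

0.18 per year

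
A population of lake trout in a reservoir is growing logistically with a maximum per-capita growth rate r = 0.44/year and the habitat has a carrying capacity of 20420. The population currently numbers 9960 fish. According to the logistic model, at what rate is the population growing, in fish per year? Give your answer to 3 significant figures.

dN/dt = rN(1 − N/K) = 0.44 × 9960 × (1 − 9960/20420).
1 − 9960/20420 = 0.51224; dN/dt = 0.44 × 9960 × 0.51224 = 2244.9.

2240 fish per year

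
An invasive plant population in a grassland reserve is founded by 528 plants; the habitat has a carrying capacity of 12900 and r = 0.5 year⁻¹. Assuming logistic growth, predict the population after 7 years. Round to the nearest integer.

A = (K − N₀)/N₀ = (12900 − 528)/528 = 23.432.
N(t) = K/(1 + A·e^(−rt)) = 12900/(1 + 23.432×e^(−0.5×7)).
e^(−3.5) = 0.030197; denominator = 1 + 23.432×0.030197 = 1.7076.
N = 12900/1.7076 = 7554.55.

7555 plants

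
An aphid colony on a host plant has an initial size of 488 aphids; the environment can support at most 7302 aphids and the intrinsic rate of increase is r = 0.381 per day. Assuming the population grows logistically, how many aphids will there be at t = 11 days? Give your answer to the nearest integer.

6028 aphids

A = (K − N₀)/N₀ = (7302 − 488)/488 = 13.963.
N(t) = K/(1 + A·e^(−rt)) = 7302/(1 + 13.963×e^(−0.381×11)).
e^(−4.191) = 0.015131; denominator = 1 + 13.963×0.015131 = 1.2113.
N = 7302/1.2113 = 6028.34.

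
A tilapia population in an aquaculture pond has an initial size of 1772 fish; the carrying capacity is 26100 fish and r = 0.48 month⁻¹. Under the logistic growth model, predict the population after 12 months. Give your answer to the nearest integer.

25018 fish

A = (K − N₀)/N₀ = (26100 − 1772)/1772 = 13.729.
N(t) = K/(1 + A·e^(−rt)) = 26100/(1 + 13.729×e^(−0.48×12)).
e^(−5.76) = 0.0031511; denominator = 1 + 13.729×0.0031511 = 1.0433.
N = 26100/1.0433 = 25017.7.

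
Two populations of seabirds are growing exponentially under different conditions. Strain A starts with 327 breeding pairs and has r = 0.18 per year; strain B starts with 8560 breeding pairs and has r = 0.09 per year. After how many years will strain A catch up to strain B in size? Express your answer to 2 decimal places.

36.28 years

Set 327·e^(0.18t) = 8560·e^(0.09t).
e^((0.18 − 0.09)t) = 8560/327 → e^(0.09·t) = 26.177.
0.09·t = ln(26.177) = 3.2649, so t = 3.2649/0.09 = 36.277.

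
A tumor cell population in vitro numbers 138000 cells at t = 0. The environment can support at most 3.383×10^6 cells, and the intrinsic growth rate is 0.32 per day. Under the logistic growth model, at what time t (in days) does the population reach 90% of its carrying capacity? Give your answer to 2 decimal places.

A = (K − N₀)/N₀ = (3.383×10^6 − 138000)/138000 = 23.514.
Solve 3.383×10^6/(1 + 23.514·e^(−0.32t)) = 3.0447×10^6: 1 + 23.514·e^(−0.32t) = 1.1111, so e^(−0.32t) = 0.00472522.
−0.32·t = ln(0.00472522) = -5.3548, so t = 5.3548/0.32 = 16.734.

16.73 days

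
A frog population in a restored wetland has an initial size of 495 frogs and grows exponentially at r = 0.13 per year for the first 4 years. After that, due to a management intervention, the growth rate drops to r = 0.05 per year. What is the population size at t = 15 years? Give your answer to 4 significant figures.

1443 frogs

Phase 1: N(4) = 495·e^(0.13×4) = 495·e^0.52 = 832.604.
Phase 2 runs for 15 − 4 = 11 years at r = 0.05.
N(15) = 832.604·e^(0.05×11) = 832.604·e^0.55 = 1443.11.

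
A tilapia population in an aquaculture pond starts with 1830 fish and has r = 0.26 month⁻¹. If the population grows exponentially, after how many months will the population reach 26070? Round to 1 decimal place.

10.2 months

Set N₀·e^(rt) = 26070: e^(0.26·t) = 26070/1830 = 14.246.
0.26·t = ln(14.246) = 2.6565, so t = 2.6565/0.26 = 10.217.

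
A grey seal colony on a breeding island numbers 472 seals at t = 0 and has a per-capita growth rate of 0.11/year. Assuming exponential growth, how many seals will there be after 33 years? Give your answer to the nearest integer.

N(t) = N₀·e^(rt) = 472 × e^(0.11×33) = 472 × e^3.63.
e^3.63 ≈ 37.713, so N ≈ 472 × 37.713 = 17800.4.

17800 seals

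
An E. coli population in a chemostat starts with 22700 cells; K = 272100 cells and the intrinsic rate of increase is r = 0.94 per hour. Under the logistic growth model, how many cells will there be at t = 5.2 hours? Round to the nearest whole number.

A = (K − N₀)/N₀ = (272100 − 22700)/22700 = 10.987.
N(t) = K/(1 + A·e^(−rt)) = 272100/(1 + 10.987×e^(−0.94×5.2)).
e^(−4.888) = 0.0075365; denominator = 1 + 10.987×0.0075365 = 1.0828.
N = 272100/1.0828 = 251293.

251293 cells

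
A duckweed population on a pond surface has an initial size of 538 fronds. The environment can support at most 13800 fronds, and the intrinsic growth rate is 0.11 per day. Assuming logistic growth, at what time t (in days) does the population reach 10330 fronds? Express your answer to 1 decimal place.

39.1 days

A = (K − N₀)/N₀ = (13800 − 538)/538 = 24.651.
Solve 13800/(1 + 24.651·e^(−0.11t)) = 10330: 1 + 24.651·e^(−0.11t) = 1.3359, so e^(−0.11t) = 0.0136271.
−0.11·t = ln(0.0136271) = -4.2957, so t = 4.2957/0.11 = 39.052.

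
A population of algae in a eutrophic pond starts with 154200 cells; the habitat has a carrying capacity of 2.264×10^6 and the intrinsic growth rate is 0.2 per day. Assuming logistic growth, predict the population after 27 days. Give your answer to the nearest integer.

A = (K − N₀)/N₀ = (2.264×10^6 − 154200)/154200 = 13.682.
N(t) = K/(1 + A·e^(−rt)) = 2.264×10^6/(1 + 13.682×e^(−0.2×27)).
e^(−5.4) = 0.0045166; denominator = 1 + 13.682×0.0045166 = 1.0618.
N = 2.264×10^6/1.0618 = 2.132235×10^6.

2132235 cells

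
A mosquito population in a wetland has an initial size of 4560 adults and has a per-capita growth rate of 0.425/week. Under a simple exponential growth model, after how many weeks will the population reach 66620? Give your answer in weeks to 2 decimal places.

6.31 weeks

Set N₀·e^(rt) = 66620: e^(0.425·t) = 66620/4560 = 14.61.
0.425·t = ln(14.61) = 2.6817, so t = 2.6817/0.425 = 6.3098.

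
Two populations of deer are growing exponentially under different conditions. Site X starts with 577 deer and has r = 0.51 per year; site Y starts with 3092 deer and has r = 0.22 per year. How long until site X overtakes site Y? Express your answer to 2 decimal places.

Set 577·e^(0.51t) = 3092·e^(0.22t).
e^((0.51 − 0.22)t) = 3092/577 → e^(0.29·t) = 5.3588.
0.29·t = ln(5.3588) = 1.6787, so t = 1.6787/0.29 = 5.7887.

5.79 years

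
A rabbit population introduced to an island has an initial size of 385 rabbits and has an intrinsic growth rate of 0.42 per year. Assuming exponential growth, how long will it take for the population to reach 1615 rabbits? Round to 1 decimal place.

3.4 years

Set N₀·e^(rt) = 1615: e^(0.42·t) = 1615/385 = 4.1948.
0.42·t = ln(4.1948) = 1.4338, so t = 1.4338/0.42 = 3.4139.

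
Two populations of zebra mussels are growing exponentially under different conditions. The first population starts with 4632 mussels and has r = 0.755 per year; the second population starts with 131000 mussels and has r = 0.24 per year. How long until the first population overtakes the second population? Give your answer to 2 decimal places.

Set 4632·e^(0.755t) = 131000·e^(0.24t).
e^((0.755 − 0.24)t) = 131000/4632 → e^(0.515·t) = 28.282.
0.515·t = ln(28.282) = 3.3422, so t = 3.3422/0.515 = 6.4897.

6.49 years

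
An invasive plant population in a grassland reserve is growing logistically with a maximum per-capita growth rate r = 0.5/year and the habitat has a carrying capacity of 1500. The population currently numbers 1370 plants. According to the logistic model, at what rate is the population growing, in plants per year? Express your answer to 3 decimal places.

dN/dt = rN(1 − N/K) = 0.5 × 1370 × (1 − 1370/1500).
1 − 1370/1500 = 0.086667; dN/dt = 0.5 × 1370 × 0.086667 = 59.367.

59.367 plants per year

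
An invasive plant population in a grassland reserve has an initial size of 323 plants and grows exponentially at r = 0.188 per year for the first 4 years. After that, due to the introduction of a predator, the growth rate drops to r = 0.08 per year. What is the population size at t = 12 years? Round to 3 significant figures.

Phase 1: N(4) = 323·e^(0.188×4) = 323·e^0.752 = 685.16.
Phase 2 runs for 12 − 4 = 8 years at r = 0.08.
N(12) = 685.16·e^(0.08×8) = 685.16·e^0.64 = 1299.39.

1300 plants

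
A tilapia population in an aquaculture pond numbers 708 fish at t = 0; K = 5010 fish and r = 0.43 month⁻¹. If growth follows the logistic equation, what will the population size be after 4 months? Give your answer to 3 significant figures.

2400 fish

A = (K − N₀)/N₀ = (5010 − 708)/708 = 6.0763.
N(t) = K/(1 + A·e^(−rt)) = 5010/(1 + 6.0763×e^(−0.43×4)).
e^(−1.72) = 0.17907; denominator = 1 + 6.0763×0.17907 = 2.0881.
N = 5010/2.0881 = 2399.36.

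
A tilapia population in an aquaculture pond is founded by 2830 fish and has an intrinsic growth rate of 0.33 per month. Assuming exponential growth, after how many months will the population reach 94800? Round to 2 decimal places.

10.64 months

Set N₀·e^(rt) = 94800: e^(0.33·t) = 94800/2830 = 33.498.
0.33·t = ln(33.498) = 3.5115, so t = 3.5115/0.33 = 10.641.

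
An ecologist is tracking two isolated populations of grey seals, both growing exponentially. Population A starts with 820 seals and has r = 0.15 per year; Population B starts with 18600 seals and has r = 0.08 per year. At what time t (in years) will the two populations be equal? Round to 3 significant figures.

44.6 years

Set 820·e^(0.15t) = 18600·e^(0.08t).
e^((0.15 − 0.08)t) = 18600/820 → e^(0.07·t) = 22.683.
0.07·t = ln(22.683) = 3.1216, so t = 3.1216/0.07 = 44.594.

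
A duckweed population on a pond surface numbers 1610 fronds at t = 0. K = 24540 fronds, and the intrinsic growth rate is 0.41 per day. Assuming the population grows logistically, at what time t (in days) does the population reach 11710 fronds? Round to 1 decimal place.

6.3 days

A = (K − N₀)/N₀ = (24540 − 1610)/1610 = 14.242.
Solve 24540/(1 + 14.242·e^(−0.41t)) = 11710: 1 + 14.242·e^(−0.41t) = 2.0956, so e^(−0.41t) = 0.0769293.
−0.41·t = ln(0.0769293) = -2.5649, so t = 2.5649/0.41 = 6.2558.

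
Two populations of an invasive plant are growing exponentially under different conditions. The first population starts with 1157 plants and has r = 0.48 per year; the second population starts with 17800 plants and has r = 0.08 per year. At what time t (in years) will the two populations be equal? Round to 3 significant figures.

6.83 years

Set 1157·e^(0.48t) = 17800·e^(0.08t).
e^((0.48 − 0.08)t) = 17800/1157 → e^(0.4·t) = 15.385.
0.4·t = ln(15.385) = 2.7334, so t = 2.7334/0.4 = 6.8334.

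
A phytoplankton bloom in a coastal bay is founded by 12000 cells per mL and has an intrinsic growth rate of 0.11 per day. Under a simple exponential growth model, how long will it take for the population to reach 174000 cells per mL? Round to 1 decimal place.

Set N₀·e^(rt) = 174000: e^(0.11·t) = 174000/12000 = 14.5.
0.11·t = ln(14.5) = 2.6741, so t = 2.6741/0.11 = 24.31.

24.3 days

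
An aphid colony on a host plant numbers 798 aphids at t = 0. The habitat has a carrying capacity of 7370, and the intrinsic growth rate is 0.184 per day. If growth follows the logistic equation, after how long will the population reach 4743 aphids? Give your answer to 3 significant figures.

A = (K − N₀)/N₀ = (7370 − 798)/798 = 8.2356.
Solve 7370/(1 + 8.2356·e^(−0.184t)) = 4743: 1 + 8.2356·e^(−0.184t) = 1.5539, so e^(−0.184t) = 0.0672531.
−0.184·t = ln(0.0672531) = -2.6993, so t = 2.6993/0.184 = 14.67.

14.7 days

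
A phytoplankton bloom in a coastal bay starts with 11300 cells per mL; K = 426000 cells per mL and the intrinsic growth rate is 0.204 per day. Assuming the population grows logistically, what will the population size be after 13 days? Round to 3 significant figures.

A = (K − N₀)/N₀ = (426000 − 11300)/11300 = 36.699.
N(t) = K/(1 + A·e^(−rt)) = 426000/(1 + 36.699×e^(−0.204×13)).
e^(−2.652) = 0.07051; denominator = 1 + 36.699×0.07051 = 3.5877.
N = 426000/3.5877 = 118740.

119000 cells per mL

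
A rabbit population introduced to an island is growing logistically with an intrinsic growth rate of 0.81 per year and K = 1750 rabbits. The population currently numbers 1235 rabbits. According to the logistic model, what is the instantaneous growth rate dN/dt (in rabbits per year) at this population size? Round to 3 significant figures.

dN/dt = rN(1 − N/K) = 0.81 × 1235 × (1 − 1235/1750).
1 − 1235/1750 = 0.29429; dN/dt = 0.81 × 1235 × 0.29429 = 294.39.

294 rabbits per year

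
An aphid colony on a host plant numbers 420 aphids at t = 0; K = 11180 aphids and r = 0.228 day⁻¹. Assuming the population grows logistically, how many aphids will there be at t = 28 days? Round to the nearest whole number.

A = (K − N₀)/N₀ = (11180 − 420)/420 = 25.619.
N(t) = K/(1 + A·e^(−rt)) = 11180/(1 + 25.619×e^(−0.228×28)).
e^(−6.384) = 0.0016884; denominator = 1 + 25.619×0.0016884 = 1.0433.
N = 11180/1.0433 = 10716.5.

10716 aphids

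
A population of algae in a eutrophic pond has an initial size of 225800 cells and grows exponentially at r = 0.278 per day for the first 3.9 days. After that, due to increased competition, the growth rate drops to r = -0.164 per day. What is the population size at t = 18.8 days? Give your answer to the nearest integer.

57989 cells

Phase 1: N(3.9) = 225800·e^(0.278×3.9) = 225800·e^1.084 = 667707.
Phase 2 runs for 18.8 − 3.9 = 14.9 days at r = -0.164.
N(18.8) = 667707·e^(-0.164×14.9) = 667707·e^-2.444 = 57988.8.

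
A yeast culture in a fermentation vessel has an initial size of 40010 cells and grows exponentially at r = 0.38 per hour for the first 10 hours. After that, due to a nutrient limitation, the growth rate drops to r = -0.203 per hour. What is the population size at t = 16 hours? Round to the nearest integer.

529075 cells

Phase 1: N(10) = 40010·e^(0.38×10) = 40010·e^3.8 = 1.788494×10^6.
Phase 2 runs for 16 − 10 = 6 hours at r = -0.203.
N(16) = 1.788494×10^6·e^(-0.203×6) = 1.788494×10^6·e^-1.218 = 529075.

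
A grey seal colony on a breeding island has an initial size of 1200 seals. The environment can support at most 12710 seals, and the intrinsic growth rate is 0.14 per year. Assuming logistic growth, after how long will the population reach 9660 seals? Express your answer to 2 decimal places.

24.38 years

A = (K − N₀)/N₀ = (12710 − 1200)/1200 = 9.5917.
Solve 12710/(1 + 9.5917·e^(−0.14t)) = 9660: 1 + 9.5917·e^(−0.14t) = 1.3157, so e^(−0.14t) = 0.0329176.
−0.14·t = ln(0.0329176) = -3.4137, so t = 3.4137/0.14 = 24.384.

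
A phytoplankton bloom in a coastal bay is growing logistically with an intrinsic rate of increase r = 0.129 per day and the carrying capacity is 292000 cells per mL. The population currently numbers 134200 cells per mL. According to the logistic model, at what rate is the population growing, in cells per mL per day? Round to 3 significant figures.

dN/dt = rN(1 − N/K) = 0.129 × 134200 × (1 − 134200/292000).
1 − 134200/292000 = 0.54041; dN/dt = 0.129 × 134200 × 0.54041 = 9355.5.

9360 cells per mL per day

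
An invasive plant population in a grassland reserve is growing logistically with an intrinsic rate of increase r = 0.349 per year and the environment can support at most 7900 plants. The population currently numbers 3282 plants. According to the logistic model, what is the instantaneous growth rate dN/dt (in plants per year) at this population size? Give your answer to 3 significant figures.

670 plants per year

dN/dt = rN(1 − N/K) = 0.349 × 3282 × (1 − 3282/7900).
1 − 3282/7900 = 0.58456; dN/dt = 0.349 × 3282 × 0.58456 = 669.56.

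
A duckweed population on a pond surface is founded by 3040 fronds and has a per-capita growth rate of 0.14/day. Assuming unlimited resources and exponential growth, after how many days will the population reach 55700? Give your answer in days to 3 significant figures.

20.8 days

Set N₀·e^(rt) = 55700: e^(0.14·t) = 55700/3040 = 18.322.
0.14·t = ln(18.322) = 2.9081, so t = 2.9081/0.14 = 20.772.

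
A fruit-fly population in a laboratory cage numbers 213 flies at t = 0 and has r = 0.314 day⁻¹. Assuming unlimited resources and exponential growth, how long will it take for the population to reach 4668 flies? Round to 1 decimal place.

9.8 days

Set N₀·e^(rt) = 4668: e^(0.314·t) = 4668/213 = 21.915.
0.314·t = ln(21.915) = 3.0872, so t = 3.0872/0.314 = 9.8318.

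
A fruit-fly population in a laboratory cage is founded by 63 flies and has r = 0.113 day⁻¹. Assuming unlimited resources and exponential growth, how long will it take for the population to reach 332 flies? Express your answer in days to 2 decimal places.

Set N₀·e^(rt) = 332: e^(0.113·t) = 332/63 = 5.2698.
0.113·t = ln(5.2698) = 1.662, so t = 1.662/0.113 = 14.708.

14.71 days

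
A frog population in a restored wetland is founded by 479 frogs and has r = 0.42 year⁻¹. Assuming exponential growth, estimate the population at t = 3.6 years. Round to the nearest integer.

N(t) = N₀·e^(rt) = 479 × e^(0.42×3.6) = 479 × e^1.512.
e^1.512 ≈ 4.5358, so N ≈ 479 × 4.5358 = 2172.64.

2173 frogs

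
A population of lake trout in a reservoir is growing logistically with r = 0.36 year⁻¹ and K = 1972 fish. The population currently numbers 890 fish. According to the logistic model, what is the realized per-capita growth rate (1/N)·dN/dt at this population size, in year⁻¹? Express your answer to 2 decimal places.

0.20 per year

(1/N)·dN/dt = r(1 − N/K) = 0.36 × (1 − 890/1972).
= 0.36 × 0.54868 = 0.19753.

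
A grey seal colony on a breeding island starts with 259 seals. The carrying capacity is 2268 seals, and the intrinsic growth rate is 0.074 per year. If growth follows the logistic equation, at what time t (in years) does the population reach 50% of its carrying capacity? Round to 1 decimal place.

A = (K − N₀)/N₀ = (2268 − 259)/259 = 7.7568.
Solve 2268/(1 + 7.7568·e^(−0.074t)) = 1134: 1 + 7.7568·e^(−0.074t) = 2, so e^(−0.074t) = 0.12892.
−0.074·t = ln(0.12892) = -2.0486, so t = 2.0486/0.074 = 27.683.

27.7 years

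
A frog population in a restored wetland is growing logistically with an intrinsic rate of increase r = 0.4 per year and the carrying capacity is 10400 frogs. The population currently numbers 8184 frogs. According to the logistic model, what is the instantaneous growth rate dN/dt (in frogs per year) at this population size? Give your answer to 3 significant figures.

dN/dt = rN(1 − N/K) = 0.4 × 8184 × (1 − 8184/10400).
1 − 8184/10400 = 0.21308; dN/dt = 0.4 × 8184 × 0.21308 = 697.53.

698 frogs per year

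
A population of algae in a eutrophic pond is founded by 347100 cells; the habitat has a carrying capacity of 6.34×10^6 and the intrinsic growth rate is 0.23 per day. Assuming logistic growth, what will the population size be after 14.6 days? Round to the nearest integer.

3960206 cells

A = (K − N₀)/N₀ = (6.34×10^6 − 347100)/347100 = 17.266.
N(t) = K/(1 + A·e^(−rt)) = 6.34×10^6/(1 + 17.266×e^(−0.23×14.6)).
e^(−3.358) = 0.034805; denominator = 1 + 17.266×0.034805 = 1.6009.
N = 6.34×10^6/1.6009 = 3.960206×10^6.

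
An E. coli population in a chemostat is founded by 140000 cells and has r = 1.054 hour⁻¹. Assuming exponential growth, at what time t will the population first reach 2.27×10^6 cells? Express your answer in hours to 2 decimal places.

Set N₀·e^(rt) = 2.27×10^6: e^(1.054·t) = 2.27×10^6/140000 = 16.214.
1.054·t = ln(16.214) = 2.7859, so t = 2.7859/1.054 = 2.6432.

2.64 hours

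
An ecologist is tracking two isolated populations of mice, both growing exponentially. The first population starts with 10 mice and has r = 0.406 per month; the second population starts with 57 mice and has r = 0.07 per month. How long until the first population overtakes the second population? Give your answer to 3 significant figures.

Set 10·e^(0.406t) = 57·e^(0.07t).
e^((0.406 − 0.07)t) = 57/10 → e^(0.336·t) = 5.7.
0.336·t = ln(5.7) = 1.7405, so t = 1.7405/0.336 = 5.18.

5.18 months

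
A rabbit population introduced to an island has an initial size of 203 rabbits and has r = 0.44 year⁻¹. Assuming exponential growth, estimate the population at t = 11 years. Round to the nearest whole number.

25673 rabbits

N(t) = N₀·e^(rt) = 203 × e^(0.44×11) = 203 × e^4.84.
e^4.84 ≈ 126.47, so N ≈ 203 × 126.47 = 25673.3.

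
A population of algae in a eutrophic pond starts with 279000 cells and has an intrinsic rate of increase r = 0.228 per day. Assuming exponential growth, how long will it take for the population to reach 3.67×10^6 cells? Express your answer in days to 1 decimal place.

Set N₀·e^(rt) = 3.67×10^6: e^(0.228·t) = 3.67×10^6/279000 = 13.154.
0.228·t = ln(13.154) = 2.5767, so t = 2.5767/0.228 = 11.301.

11.3 days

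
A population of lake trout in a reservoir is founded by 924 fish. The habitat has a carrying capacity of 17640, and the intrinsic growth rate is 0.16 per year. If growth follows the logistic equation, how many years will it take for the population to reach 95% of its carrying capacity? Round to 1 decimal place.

A = (K − N₀)/N₀ = (17640 − 924)/924 = 18.091.
Solve 17640/(1 + 18.091·e^(−0.16t)) = 16758: 1 + 18.091·e^(−0.16t) = 1.0526, so e^(−0.16t) = 0.00290928.
−0.16·t = ln(0.00290928) = -5.8398, so t = 5.8398/0.16 = 36.499.

36.5 years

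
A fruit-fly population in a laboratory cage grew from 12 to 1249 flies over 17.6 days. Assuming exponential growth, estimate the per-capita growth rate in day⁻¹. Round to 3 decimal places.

0.264 per day

From N(t) = N₀·e^(rt): e^(r·17.6) = 1249/12 = 104.08.
r·17.6 = ln(104.08) = 4.6452, so r = 4.6452/17.6 = 0.26393.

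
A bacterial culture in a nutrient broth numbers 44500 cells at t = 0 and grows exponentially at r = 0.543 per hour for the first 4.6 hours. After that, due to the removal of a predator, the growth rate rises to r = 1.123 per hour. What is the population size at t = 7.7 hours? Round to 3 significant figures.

Phase 1: N(4.6) = 44500·e^(0.543×4.6) = 44500·e^2.498 = 540930.
Phase 2 runs for 7.7 − 4.6 = 3.1 hours at r = 1.123.
N(7.7) = 540930·e^(1.123×3.1) = 540930·e^3.481 = 1.758127×10^7.

17600000 cells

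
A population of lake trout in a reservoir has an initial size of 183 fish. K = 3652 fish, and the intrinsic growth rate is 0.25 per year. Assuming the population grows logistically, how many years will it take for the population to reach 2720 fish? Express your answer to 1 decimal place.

16.1 years

A = (K − N₀)/N₀ = (3652 − 183)/183 = 18.956.
Solve 3652/(1 + 18.956·e^(−0.25t)) = 2720: 1 + 18.956·e^(−0.25t) = 1.3426, so e^(−0.25t) = 0.0180756.
−0.25·t = ln(0.0180756) = -4.0132, so t = 4.0132/0.25 = 16.053.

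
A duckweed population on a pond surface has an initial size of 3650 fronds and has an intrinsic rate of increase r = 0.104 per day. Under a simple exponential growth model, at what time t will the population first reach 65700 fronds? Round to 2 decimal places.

27.79 days

Set N₀·e^(rt) = 65700: e^(0.104·t) = 65700/3650 = 18.
0.104·t = ln(18) = 2.8904, so t = 2.8904/0.104 = 27.792.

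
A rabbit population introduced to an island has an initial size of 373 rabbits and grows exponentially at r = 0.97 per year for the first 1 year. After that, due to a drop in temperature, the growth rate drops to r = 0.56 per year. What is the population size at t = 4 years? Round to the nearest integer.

5279 rabbits

Phase 1: N(1) = 373·e^(0.97×1) = 373·e^0.97 = 983.953.
Phase 2 runs for 4 − 1 = 3 years at r = 0.56.
N(4) = 983.953·e^(0.56×3) = 983.953·e^1.68 = 5279.46.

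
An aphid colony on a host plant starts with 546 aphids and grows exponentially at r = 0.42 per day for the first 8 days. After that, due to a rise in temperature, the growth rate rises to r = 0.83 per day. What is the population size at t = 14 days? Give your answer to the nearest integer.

Phase 1: N(8) = 546·e^(0.42×8) = 546·e^3.36 = 15718.9.
Phase 2 runs for 14 − 8 = 6 days at r = 0.83.
N(14) = 15718.9·e^(0.83×6) = 15718.9·e^4.98 = 2.286697×10^6.

2286697 aphids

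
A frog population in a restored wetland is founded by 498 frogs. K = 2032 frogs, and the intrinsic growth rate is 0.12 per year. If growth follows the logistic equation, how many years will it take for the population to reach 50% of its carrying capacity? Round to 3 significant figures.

A = (K − N₀)/N₀ = (2032 − 498)/498 = 3.0803.
Solve 2032/(1 + 3.0803·e^(−0.12t)) = 1016: 1 + 3.0803·e^(−0.12t) = 2, so e^(−0.12t) = 0.324641.
−0.12·t = ln(0.324641) = -1.125, so t = 1.125/0.12 = 9.3753.

9.38 years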